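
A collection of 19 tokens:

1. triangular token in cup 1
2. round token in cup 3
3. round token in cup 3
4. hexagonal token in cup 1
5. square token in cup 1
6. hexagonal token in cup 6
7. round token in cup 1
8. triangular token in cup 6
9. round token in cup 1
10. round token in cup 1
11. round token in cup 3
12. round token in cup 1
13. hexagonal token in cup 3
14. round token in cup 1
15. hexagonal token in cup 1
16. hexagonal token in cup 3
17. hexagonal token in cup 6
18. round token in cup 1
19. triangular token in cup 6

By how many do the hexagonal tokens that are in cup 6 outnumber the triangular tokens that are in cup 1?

hexagonal tokens in cup 6: 2.
triangular tokens in cup 1: 1.
2 − 1 = 1.

1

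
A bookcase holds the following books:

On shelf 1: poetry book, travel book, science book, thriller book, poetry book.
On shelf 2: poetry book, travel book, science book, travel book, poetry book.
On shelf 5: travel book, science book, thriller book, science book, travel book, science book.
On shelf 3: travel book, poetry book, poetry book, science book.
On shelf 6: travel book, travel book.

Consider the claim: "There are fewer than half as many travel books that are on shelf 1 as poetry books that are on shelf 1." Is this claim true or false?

There is 1 travel book on shelf 1.
There are 2 poetry books on shelf 1.
The claim requires 2 × 1 = 2 < 2, which does not hold.

False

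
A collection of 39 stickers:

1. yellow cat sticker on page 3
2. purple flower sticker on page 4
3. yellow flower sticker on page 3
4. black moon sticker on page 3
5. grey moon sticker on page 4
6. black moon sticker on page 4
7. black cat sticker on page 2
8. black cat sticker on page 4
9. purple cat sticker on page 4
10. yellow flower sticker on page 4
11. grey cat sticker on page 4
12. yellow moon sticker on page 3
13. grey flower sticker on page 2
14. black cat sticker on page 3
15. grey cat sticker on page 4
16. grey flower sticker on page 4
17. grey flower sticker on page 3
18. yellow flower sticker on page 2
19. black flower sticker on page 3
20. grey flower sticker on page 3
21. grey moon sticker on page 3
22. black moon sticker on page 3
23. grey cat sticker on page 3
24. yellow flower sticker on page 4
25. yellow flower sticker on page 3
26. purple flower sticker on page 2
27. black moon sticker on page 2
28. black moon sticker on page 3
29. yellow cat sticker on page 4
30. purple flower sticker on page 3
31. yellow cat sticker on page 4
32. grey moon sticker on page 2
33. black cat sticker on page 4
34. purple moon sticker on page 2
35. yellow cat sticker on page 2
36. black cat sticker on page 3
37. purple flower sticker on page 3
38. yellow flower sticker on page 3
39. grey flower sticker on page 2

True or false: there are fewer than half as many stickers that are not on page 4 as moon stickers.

False

There are 26 stickers that are not on page 4.
There are 10 moon stickers.
The claim requires 2 × 26 = 52 < 10, which does not hold.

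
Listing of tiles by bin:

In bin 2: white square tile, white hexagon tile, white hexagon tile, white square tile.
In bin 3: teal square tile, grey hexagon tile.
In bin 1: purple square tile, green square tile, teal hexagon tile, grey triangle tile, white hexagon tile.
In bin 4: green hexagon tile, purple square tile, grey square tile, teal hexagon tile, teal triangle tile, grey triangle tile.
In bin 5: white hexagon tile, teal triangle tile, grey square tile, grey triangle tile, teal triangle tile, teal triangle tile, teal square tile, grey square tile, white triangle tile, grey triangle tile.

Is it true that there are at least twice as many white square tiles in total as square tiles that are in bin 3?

True

|white square tiles| = 2.
|square tiles in bin 3| = 1.
The claim requires 2 ≥ 2 × 1 = 2, which holds.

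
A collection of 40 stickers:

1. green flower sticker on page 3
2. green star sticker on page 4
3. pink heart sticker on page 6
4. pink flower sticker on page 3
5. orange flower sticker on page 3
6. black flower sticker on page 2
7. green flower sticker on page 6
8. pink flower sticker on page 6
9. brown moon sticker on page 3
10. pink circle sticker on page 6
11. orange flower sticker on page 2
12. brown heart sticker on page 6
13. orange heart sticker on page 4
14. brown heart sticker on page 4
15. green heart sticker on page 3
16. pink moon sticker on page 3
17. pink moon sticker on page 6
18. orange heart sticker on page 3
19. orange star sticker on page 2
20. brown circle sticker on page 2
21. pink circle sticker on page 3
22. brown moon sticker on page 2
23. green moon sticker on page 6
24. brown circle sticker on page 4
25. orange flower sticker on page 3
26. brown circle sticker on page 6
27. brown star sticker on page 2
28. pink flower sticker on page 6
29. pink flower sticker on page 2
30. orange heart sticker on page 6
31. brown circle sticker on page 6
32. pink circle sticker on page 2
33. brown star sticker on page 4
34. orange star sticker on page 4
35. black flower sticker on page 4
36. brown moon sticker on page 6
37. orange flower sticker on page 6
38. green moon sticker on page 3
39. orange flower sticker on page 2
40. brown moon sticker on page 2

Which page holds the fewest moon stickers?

page 4

Counts by page (restricted to moon stickers): page 3→3, page 6→3, page 2→2, page 4→0.
The minimum is 0, held uniquely by page 4.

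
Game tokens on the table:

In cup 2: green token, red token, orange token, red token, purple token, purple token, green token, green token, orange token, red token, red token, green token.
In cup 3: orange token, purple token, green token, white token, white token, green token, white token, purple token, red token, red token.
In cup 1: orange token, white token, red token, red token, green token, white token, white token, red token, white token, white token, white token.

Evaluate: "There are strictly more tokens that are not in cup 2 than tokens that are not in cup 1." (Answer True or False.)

There are 21 tokens that are not in cup 2.
There are 22 tokens that are not in cup 1.
The claim requires 21 > 22, which does not hold.

False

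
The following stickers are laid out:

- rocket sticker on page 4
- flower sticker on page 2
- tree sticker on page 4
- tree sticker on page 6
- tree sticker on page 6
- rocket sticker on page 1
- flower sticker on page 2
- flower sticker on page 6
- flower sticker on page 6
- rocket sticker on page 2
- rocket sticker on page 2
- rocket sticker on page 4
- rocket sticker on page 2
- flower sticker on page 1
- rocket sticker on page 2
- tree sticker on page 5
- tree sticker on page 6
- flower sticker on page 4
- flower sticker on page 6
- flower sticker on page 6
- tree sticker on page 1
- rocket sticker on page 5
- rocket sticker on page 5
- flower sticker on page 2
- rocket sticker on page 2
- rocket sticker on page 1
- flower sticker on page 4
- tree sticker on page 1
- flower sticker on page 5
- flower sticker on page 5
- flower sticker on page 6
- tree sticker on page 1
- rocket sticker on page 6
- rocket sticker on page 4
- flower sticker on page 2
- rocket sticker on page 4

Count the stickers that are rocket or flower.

flower: 14; rocket: 14; together 14 + 14 = 28.

28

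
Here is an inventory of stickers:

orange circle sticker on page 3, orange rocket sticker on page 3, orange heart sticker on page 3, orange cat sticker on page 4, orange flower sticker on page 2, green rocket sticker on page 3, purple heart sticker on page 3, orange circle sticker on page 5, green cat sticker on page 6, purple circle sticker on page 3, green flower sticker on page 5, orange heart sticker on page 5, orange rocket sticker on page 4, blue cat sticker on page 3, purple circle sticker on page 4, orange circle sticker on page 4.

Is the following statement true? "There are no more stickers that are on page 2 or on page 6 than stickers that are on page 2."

There are 2 stickers on page 2 or on page 6.
There is 1 sticker on page 2.
The claim requires 2 ≤ 1, which does not hold.

False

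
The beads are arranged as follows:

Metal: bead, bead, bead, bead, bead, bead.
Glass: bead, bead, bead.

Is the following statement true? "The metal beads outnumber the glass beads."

True

There are 6 metal beads.
There are 3 glass beads.
The claim requires 6 > 3, which holds.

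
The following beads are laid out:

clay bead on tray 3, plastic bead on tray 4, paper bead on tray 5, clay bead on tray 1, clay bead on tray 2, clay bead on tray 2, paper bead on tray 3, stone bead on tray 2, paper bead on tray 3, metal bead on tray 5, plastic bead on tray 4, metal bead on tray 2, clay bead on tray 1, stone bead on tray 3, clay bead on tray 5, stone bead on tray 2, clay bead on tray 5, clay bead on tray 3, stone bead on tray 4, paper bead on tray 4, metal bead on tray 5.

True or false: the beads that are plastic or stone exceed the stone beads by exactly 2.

True

beads that are plastic or stone: 6.
stone beads: 4.
The claim requires 6 − 4 (= 2) to equal 2, which holds.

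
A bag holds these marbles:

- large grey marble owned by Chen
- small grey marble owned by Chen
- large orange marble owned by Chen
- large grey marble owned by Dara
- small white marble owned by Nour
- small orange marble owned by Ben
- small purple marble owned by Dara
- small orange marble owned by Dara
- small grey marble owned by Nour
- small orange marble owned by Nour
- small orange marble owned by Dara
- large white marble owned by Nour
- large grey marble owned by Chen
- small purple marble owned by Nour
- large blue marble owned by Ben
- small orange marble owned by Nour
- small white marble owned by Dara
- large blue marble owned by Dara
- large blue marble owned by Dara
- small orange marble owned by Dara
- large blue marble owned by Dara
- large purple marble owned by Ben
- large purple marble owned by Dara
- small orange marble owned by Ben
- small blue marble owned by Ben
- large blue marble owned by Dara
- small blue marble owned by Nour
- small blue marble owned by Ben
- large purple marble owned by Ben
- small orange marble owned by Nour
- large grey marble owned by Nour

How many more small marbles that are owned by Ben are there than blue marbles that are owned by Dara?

small marbles owned by Ben: 4.
blue marbles owned by Dara: 4.
4 − 4 = 0.

0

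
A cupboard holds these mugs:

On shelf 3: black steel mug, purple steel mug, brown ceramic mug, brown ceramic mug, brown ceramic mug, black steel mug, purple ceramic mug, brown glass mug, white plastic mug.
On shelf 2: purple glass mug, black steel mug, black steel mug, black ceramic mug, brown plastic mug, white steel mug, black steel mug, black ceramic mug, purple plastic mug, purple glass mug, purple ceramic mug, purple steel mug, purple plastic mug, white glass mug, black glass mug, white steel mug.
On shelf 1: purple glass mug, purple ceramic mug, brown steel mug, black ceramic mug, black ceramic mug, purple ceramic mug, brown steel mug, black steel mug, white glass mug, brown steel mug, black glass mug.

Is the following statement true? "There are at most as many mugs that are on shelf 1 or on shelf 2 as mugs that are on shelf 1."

False

There are 27 mugs on shelf 1 or on shelf 2.
There are 11 mugs on shelf 1.
The claim requires 27 ≤ 11, which does not hold.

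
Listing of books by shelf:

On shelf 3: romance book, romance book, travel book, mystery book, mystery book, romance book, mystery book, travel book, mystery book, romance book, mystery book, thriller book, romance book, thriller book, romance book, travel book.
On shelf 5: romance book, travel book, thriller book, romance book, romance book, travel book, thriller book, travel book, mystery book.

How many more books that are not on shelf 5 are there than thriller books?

books that are not on shelf 5: 16.
thriller books: 4.
16 − 4 = 12.

12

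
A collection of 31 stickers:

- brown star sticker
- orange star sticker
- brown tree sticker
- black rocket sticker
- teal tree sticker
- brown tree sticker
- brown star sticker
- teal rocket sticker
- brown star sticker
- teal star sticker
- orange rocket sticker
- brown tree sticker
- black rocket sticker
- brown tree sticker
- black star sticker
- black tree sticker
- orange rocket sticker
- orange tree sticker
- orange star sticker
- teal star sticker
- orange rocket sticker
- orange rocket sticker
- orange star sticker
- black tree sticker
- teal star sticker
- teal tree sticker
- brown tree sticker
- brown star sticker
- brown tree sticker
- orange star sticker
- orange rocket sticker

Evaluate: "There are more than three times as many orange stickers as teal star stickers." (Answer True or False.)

True

orange stickers: 10.
teal star stickers: 3.
The claim requires 10 > 3 × 3 = 9, which holds.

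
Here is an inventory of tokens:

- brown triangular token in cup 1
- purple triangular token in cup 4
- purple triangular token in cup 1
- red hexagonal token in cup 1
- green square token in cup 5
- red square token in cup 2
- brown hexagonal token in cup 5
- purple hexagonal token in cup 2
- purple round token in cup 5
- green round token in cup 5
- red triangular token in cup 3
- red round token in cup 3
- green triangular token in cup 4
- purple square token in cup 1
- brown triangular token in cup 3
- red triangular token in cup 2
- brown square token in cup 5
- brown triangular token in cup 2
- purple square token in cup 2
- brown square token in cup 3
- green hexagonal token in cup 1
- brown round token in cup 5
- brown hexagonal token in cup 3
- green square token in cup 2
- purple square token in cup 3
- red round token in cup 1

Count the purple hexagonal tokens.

1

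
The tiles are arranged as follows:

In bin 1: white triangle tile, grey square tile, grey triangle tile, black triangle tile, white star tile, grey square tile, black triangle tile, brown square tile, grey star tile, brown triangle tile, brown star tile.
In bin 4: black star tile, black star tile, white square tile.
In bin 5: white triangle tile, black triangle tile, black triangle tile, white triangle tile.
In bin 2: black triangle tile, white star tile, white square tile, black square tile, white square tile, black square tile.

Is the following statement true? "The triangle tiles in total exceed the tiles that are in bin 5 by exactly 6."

|triangle tiles| = 10.
|tiles in bin 5| = 4.
The claim requires 10 − 4 (= 6) to equal 6, which holds.

True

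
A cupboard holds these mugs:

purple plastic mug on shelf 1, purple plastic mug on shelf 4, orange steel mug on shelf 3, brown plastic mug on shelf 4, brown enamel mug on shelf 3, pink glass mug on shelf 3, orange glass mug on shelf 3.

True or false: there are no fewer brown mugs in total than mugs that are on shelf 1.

True

There are 2 brown mugs.
There is 1 mug on shelf 1.
The claim requires 2 ≥ 1, which holds.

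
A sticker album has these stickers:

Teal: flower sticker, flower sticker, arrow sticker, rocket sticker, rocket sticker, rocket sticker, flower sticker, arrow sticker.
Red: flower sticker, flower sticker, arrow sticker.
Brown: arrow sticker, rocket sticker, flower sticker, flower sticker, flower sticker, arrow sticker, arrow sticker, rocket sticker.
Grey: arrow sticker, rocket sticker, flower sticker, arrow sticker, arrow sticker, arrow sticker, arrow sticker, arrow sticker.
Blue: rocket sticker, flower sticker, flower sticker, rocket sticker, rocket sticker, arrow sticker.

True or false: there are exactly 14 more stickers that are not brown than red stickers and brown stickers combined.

True

|stickers that are not brown| = 25.
red stickers: 3; brown stickers: 8; combined: 3 + 8 = 11.
The claim requires 25 − 11 (= 14) to equal 14, which holds.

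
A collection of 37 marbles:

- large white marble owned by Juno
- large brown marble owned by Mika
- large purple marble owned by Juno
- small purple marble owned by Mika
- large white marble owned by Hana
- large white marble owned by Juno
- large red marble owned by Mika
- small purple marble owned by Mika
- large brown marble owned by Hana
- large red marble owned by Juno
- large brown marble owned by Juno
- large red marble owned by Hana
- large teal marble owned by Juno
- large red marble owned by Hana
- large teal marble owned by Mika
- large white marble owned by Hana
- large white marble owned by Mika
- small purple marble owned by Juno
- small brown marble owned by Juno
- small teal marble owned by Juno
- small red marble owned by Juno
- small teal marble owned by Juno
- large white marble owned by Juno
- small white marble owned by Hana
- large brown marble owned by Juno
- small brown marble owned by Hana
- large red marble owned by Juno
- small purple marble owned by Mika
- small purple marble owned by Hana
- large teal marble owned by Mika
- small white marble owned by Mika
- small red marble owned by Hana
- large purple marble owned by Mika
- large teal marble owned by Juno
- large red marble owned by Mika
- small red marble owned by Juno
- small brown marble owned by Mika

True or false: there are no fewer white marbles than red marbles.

There are 8 white marbles.
There are 9 red marbles.
The claim requires 8 ≥ 9, which does not hold.

False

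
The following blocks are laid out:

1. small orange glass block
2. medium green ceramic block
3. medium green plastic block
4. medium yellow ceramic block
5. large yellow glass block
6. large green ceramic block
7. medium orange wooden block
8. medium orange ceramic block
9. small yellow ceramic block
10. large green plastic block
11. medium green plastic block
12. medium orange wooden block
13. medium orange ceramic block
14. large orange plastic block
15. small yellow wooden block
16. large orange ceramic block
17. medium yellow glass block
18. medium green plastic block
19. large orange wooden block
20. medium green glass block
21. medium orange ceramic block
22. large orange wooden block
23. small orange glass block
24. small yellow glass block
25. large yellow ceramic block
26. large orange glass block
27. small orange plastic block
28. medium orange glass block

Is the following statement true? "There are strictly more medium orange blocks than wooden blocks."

There are 6 medium orange blocks.
There are 5 wooden blocks.
The claim requires 6 > 5, which holds.

True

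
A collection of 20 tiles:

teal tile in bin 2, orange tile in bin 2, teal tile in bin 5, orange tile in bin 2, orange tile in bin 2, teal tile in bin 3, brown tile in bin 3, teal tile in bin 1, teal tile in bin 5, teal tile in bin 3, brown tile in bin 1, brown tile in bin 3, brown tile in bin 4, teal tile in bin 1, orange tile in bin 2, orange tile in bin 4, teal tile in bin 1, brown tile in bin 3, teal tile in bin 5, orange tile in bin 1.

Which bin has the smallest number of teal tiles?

bin 4

Counts by bin (restricted to teal tiles): bin 5→3, bin 1→3, bin 3→2, bin 2→1, bin 4→0.
The minimum is 0, held uniquely by bin 4.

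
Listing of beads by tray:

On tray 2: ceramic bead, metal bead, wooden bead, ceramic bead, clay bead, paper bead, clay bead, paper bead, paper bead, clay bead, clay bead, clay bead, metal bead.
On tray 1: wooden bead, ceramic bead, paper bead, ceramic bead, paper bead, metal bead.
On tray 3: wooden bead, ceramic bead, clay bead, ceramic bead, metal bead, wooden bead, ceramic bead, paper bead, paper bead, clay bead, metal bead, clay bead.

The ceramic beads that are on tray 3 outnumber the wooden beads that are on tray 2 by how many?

ceramic beads on tray 3: 3.
wooden beads on tray 2: 1.
3 − 1 = 2.

2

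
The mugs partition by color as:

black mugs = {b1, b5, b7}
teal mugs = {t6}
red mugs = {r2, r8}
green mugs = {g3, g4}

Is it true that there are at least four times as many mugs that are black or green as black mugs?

False

There are 5 mugs that are black or green.
There are 3 black mugs.
The claim requires 5 ≥ 4 × 3 = 12, which does not hold.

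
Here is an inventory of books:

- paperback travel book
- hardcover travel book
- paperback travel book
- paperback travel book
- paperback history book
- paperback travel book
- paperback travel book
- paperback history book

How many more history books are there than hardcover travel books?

1

history books: 2.
hardcover travel books: 1.
2 − 1 = 1.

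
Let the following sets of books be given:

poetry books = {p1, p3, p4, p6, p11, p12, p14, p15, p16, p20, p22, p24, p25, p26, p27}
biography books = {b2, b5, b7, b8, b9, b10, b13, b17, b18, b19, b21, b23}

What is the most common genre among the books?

Counts by genre: poetry 15, biography 12.
The maximum is 15, held uniquely by poetry.

poetry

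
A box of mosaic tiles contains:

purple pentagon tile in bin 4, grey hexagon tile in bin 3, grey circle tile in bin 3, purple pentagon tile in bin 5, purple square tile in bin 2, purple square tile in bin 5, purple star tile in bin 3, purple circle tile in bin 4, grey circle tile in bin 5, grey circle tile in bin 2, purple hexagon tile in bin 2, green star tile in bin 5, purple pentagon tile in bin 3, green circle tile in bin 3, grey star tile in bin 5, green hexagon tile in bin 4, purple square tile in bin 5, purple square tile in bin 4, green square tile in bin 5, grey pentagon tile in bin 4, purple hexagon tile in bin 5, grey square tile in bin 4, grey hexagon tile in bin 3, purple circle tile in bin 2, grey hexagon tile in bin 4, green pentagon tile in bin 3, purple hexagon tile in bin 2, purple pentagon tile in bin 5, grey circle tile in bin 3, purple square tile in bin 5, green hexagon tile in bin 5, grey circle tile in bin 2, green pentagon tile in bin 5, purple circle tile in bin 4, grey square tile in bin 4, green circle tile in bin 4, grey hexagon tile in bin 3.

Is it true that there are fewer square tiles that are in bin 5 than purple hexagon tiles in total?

|square tiles in bin 5| = 4.
|purple hexagon tiles| = 3.
The claim requires 4 < 3, which does not hold.

False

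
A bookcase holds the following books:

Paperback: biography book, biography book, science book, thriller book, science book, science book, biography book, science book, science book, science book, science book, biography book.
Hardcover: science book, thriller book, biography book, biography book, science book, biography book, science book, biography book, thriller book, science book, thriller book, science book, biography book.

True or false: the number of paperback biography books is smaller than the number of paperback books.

|paperback biography books| = 4.
|paperback books| = 12.
The claim requires 4 < 12, which holds.

True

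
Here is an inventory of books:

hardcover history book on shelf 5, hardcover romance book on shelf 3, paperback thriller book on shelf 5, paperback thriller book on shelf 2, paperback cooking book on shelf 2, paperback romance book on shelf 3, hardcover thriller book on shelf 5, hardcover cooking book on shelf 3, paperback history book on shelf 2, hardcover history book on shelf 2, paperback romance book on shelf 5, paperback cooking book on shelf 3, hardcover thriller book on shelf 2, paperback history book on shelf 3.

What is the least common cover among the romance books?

hardcover

Counts by cover (restricted to romance books): paperback 2, hardcover 1.
The minimum is 1, held uniquely by hardcover.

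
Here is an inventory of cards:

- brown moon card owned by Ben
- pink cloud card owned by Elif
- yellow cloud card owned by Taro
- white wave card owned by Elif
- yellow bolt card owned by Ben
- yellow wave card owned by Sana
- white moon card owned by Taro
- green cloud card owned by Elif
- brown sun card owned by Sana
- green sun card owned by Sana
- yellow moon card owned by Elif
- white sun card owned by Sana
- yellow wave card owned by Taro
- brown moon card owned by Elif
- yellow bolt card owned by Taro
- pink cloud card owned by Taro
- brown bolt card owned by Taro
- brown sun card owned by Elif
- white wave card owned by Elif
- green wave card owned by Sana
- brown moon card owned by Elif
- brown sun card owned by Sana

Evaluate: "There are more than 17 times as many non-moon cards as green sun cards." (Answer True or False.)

|non-moon cards| = 17.
|green sun cards| = 1.
The claim requires 17 > 17 × 1 = 17, which does not hold.

False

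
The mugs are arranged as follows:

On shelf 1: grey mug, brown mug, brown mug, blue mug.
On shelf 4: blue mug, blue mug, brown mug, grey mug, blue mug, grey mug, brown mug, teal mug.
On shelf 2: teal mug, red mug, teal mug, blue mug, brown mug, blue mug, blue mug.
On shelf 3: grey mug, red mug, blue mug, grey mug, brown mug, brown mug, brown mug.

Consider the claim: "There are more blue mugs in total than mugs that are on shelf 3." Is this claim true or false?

blue mugs: 8.
mugs on shelf 3: 7.
The claim requires 8 > 7, which holds.

True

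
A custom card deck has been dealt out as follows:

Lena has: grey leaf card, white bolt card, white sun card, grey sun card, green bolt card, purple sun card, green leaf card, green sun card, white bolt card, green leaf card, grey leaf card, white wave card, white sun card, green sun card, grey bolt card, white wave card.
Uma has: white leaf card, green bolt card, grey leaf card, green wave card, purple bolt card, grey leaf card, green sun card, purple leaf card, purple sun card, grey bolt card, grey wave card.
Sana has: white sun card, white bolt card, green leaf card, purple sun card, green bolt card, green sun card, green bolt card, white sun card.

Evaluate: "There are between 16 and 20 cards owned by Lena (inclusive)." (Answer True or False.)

True

|cards owned by Lena| = 16.
The claim requires 16 ≤ 16 ≤ 20, which holds.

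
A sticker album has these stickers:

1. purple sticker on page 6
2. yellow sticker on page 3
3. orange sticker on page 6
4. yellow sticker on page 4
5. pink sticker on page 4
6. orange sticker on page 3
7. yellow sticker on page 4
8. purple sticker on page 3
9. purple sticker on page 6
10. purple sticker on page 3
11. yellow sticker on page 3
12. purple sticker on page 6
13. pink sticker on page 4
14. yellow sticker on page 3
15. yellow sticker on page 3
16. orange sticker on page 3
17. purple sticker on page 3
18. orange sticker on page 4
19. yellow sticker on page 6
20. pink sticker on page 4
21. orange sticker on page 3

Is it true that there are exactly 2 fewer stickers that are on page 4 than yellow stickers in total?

False

|stickers on page 4| = 6.
|yellow stickers| = 7.
The claim requires 7 − 6 (= 1) to equal 2, which does not hold.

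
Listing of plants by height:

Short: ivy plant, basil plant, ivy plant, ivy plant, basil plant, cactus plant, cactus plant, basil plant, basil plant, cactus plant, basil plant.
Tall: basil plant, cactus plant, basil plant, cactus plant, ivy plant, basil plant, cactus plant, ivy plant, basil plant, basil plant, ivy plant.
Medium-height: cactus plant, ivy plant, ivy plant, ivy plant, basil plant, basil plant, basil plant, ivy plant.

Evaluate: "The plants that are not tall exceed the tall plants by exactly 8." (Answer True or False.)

There are 19 plants that are not tall.
There are 11 tall plants.
The claim requires 19 − 11 (= 8) to equal 8, which holds.

True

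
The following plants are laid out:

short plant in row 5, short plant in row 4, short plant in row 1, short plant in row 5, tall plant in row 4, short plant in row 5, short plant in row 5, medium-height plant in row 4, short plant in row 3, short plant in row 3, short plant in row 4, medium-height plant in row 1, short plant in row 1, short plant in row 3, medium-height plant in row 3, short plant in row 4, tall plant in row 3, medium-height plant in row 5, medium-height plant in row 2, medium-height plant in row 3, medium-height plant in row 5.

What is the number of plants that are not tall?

19

Total plants: 21; with the excluded value: 2; remaining 21 − 2 = 19.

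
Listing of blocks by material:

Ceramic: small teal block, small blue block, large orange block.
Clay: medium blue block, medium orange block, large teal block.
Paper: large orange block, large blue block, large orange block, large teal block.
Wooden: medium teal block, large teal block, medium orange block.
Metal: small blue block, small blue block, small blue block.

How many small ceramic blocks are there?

2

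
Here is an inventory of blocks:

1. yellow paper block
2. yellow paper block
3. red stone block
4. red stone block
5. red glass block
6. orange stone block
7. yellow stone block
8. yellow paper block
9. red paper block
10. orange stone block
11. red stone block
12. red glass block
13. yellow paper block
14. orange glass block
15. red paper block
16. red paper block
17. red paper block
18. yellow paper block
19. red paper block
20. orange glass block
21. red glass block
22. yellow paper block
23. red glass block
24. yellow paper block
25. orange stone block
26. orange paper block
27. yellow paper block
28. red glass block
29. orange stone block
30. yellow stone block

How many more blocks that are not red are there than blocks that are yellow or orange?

0

blocks that are not red: 17.
blocks that are yellow or orange: 17.
17 − 17 = 0.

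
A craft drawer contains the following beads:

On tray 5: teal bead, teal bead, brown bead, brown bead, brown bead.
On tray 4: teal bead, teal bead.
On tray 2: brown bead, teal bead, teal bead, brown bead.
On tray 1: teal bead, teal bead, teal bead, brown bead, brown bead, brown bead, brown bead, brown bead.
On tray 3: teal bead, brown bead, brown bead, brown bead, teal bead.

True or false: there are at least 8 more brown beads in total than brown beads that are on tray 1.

|brown beads| = 13.
|brown beads on tray 1| = 5.
The claim requires 13 − 5 = 8 ≥ 8, which holds.

True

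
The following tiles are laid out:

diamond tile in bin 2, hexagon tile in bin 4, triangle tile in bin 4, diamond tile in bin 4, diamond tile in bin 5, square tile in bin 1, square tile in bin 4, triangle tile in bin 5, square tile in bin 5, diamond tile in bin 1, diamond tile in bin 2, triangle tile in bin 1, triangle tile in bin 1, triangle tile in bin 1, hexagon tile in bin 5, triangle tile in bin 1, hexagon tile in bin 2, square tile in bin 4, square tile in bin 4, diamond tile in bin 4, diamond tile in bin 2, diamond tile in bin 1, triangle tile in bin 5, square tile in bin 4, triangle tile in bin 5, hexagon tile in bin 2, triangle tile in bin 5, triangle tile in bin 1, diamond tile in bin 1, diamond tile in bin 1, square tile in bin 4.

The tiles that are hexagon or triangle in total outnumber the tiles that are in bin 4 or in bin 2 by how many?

0

tiles that are hexagon or triangle: 14.
tiles in bin 4 or in bin 2: 14.
14 − 14 = 0.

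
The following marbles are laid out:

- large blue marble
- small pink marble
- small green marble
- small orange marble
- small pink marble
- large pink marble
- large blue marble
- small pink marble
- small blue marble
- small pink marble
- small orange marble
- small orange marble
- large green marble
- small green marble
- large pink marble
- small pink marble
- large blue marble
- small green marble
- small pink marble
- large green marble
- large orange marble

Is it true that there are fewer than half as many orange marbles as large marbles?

False

orange marbles: 4.
large marbles: 8.
The claim requires 2 × 4 = 8 < 8, which does not hold.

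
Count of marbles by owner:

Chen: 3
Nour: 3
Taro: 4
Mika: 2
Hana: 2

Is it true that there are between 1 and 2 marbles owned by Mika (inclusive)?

True

|marbles owned by Mika| = 2.
The claim requires 1 ≤ 2 ≤ 2, which holds.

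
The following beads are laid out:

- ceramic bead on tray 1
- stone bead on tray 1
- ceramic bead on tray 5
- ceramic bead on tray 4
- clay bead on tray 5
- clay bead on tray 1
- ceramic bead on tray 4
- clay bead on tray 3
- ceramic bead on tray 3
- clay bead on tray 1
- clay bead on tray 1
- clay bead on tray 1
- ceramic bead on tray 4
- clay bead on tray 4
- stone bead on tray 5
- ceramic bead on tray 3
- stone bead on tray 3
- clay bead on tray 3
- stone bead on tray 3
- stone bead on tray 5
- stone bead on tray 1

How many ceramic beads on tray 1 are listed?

1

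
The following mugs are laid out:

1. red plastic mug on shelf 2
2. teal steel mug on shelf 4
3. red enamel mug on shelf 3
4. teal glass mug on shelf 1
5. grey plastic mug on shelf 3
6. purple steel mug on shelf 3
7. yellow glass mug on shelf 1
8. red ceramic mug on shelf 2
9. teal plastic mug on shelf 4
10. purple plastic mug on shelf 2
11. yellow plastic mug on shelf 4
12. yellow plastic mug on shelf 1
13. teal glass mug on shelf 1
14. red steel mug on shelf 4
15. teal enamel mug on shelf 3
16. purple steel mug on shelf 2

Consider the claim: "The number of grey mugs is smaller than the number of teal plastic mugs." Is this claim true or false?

False

grey mugs: 1.
teal plastic mugs: 1.
The claim requires 1 < 1, which does not hold.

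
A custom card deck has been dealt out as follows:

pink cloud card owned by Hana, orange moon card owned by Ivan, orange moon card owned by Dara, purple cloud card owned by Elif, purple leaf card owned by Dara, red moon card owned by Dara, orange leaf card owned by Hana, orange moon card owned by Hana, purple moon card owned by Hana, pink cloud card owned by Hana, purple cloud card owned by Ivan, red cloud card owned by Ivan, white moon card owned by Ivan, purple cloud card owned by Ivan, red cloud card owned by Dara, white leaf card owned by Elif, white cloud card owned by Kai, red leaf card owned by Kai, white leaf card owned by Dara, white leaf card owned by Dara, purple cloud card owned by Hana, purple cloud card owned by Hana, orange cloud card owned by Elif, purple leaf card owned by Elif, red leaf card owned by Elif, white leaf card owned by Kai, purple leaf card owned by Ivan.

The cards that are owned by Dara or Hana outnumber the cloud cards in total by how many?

cards owned by Dara or Hana: 13.
cloud cards: 11.
13 − 11 = 2.

2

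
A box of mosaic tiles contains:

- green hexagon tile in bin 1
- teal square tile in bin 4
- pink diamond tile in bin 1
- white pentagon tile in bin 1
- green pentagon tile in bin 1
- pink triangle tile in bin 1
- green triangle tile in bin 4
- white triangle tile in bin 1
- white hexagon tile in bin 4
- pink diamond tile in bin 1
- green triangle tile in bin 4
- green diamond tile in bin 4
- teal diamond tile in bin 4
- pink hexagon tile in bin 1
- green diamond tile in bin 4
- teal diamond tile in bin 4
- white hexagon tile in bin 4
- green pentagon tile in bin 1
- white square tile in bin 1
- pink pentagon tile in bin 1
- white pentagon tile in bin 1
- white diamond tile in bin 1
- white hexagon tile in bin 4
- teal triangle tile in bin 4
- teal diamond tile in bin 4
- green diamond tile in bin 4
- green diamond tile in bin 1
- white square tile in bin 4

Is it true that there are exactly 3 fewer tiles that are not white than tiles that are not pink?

False

There are 19 tiles that are not white.
There are 23 tiles that are not pink.
The claim requires 23 − 19 (= 4) to equal 3, which does not hold.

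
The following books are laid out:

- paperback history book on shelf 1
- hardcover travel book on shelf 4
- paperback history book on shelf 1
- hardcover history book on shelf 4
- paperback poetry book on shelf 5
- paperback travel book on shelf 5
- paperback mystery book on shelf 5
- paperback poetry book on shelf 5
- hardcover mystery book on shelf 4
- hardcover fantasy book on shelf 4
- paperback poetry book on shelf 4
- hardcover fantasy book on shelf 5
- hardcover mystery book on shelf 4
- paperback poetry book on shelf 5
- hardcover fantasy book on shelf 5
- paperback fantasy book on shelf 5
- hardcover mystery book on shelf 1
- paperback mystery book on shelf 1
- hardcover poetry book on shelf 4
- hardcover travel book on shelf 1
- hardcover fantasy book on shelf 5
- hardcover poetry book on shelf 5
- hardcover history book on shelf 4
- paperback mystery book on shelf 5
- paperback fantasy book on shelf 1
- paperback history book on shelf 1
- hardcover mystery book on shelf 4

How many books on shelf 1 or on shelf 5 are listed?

on shelf 1: 7; on shelf 5: 11; together 7 + 11 = 18.

18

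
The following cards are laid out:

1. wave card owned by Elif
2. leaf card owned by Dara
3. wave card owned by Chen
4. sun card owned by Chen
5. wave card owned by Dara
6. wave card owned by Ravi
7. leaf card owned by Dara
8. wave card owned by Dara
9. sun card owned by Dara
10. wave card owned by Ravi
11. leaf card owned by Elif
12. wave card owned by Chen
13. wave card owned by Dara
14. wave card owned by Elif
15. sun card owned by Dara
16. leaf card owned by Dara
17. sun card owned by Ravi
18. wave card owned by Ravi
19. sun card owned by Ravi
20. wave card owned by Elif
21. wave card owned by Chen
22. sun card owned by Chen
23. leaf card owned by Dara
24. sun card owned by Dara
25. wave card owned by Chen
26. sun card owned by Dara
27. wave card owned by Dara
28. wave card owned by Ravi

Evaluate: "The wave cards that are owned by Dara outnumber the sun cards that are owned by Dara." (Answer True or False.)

wave cards owned by Dara: 4.
sun cards owned by Dara: 4.
The claim requires 4 > 4, which does not hold.

False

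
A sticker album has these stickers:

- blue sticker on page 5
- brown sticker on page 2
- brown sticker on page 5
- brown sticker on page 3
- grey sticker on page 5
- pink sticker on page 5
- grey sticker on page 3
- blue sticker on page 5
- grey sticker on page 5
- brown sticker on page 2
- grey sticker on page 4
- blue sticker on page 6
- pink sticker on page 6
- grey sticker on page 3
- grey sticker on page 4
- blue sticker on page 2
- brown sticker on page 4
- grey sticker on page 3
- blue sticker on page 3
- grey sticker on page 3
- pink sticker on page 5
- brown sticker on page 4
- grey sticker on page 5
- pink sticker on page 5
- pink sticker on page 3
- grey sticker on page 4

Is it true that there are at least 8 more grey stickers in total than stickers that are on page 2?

grey stickers: 10.
stickers on page 2: 3.
The claim requires 10 − 3 = 7 ≥ 8, which does not hold.

False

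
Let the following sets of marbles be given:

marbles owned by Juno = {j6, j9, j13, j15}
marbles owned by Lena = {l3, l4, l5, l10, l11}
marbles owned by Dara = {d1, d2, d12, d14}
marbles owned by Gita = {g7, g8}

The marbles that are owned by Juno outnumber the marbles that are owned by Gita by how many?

marbles owned by Juno: 4.
marbles owned by Gita: 2.
4 − 2 = 2.

2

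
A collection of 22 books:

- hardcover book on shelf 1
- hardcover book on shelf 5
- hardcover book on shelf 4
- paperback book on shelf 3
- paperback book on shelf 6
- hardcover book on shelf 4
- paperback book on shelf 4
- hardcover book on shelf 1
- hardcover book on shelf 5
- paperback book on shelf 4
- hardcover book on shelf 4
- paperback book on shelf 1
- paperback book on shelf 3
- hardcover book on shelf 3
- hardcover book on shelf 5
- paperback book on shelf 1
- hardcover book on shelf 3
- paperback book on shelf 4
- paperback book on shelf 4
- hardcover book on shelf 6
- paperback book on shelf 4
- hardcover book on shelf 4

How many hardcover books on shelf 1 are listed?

2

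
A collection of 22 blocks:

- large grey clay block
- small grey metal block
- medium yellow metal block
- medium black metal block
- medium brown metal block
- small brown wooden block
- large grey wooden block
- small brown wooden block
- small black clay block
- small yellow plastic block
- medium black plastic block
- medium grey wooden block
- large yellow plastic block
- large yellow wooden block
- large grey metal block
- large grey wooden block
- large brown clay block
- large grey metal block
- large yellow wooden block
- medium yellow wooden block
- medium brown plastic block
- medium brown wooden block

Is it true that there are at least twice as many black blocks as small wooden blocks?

False

|black blocks| = 3.
|small wooden blocks| = 2.
The claim requires 3 ≥ 2 × 2 = 4, which does not hold.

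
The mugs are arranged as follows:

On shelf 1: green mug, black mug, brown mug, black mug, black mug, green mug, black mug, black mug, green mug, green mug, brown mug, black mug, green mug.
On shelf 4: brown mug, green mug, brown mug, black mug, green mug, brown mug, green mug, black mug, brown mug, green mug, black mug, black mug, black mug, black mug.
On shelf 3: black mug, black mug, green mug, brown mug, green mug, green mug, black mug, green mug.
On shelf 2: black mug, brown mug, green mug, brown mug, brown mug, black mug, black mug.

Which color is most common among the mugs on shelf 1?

black

Counts by color (restricted to mugs on shelf 1): black 6, green 5, brown 2.
The maximum is 6, held uniquely by black.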